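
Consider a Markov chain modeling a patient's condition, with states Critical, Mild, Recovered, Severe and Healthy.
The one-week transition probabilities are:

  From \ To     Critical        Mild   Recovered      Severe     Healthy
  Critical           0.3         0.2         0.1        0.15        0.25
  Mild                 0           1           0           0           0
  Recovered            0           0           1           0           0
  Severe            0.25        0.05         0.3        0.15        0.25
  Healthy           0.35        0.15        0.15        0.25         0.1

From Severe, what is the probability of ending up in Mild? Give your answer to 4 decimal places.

Let h(s) be the probability of absorption at Mild starting from transient state s. Then h(Mild) = 1 and h(Recovered) = 0. By first-step analysis:
h(Critical) = 0.3·h(Critical) + 0.2·1 + 0.1·0 + 0.15·h(Severe) + 0.25·h(Healthy)
h(Severe) = 0.25·h(Critical) + 0.05·1 + 0.3·0 + 0.15·h(Severe) + 0.25·h(Healthy)
h(Healthy) = 0.35·h(Critical) + 0.15·1 + 0.15·0 + 0.25·h(Severe) + 0.1·h(Healthy)
Solving: h(Critical) = 0.5294, h(Severe) = 0.3529, h(Healthy) = 0.4706.
Starting from Severe, the probability is 0.3529.

0.3529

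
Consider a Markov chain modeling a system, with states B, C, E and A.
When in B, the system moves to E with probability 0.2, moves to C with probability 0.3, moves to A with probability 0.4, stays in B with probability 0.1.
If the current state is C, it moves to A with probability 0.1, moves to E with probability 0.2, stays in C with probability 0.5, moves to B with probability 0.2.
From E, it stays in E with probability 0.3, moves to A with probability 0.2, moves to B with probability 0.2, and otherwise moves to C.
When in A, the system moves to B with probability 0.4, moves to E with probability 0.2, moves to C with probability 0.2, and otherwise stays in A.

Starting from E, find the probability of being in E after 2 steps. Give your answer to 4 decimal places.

0.2300

Propagate the distribution vector 2 steps from E.
After 0 steps: (0.0000, 0.0000, 1.0000, 0.0000)
After 1 step: (0.2000, 0.3000, 0.3000, 0.2000)
After 2 steps: (0.2200, 0.3400, 0.2300, 0.2100)
P(in E after 2 steps) = 0.2300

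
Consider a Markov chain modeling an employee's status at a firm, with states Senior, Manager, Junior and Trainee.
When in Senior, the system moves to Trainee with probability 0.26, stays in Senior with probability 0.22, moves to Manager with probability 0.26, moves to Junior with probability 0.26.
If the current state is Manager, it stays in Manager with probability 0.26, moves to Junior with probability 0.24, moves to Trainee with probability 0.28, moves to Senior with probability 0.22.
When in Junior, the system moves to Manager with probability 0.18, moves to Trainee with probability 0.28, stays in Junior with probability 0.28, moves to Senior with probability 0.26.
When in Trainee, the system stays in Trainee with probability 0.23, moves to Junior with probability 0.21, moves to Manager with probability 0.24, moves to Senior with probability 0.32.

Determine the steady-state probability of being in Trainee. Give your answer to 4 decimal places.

0.2618

Let the stationary distribution be π with π = πP and π_1 + π_2 + π_3 + π_4 = 1.
π_1 = 0.22·π_1 + 0.22·π_2 + 0.26·π_3 + 0.32·π_4
π_2 = 0.26·π_1 + 0.26·π_2 + 0.18·π_3 + 0.24·π_4
π_3 = 0.26·π_1 + 0.24·π_2 + 0.28·π_3 + 0.21·π_4
Solving with the normalization constraint gives π = (0.2561, 0.2350, 0.2472, 0.2618).
So the stationary probability of Trainee is 0.2618.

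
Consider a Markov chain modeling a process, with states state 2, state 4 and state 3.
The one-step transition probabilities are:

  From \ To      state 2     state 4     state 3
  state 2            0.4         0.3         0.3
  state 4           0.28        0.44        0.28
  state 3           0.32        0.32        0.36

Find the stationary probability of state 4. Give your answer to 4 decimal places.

0.3561

Let the stationary distribution be π with π = πP and π_1 + π_2 + π_3 = 1.
π_1 = 0.4·π_1 + 0.28·π_2 + 0.32·π_3
π_2 = 0.3·π_1 + 0.44·π_2 + 0.32·π_3
Solving with the normalization constraint gives π = (0.3323, 0.3561, 0.3116).
So the stationary probability of state 4 is 0.3561.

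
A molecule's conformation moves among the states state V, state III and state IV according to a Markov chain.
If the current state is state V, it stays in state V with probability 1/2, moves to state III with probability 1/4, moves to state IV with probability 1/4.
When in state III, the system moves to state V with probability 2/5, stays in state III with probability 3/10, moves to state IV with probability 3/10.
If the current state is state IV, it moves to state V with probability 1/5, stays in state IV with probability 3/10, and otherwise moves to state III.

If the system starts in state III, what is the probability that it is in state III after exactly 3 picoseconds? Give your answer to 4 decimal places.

Propagate the distribution vector 3 picoseconds from state III.
After 0 picoseconds: (0.0000, 1.0000, 0.0000)
After 1 picosecond: (0.4000, 0.3000, 0.3000)
After 2 picoseconds: (0.3800, 0.3400, 0.2800)
After 3 picoseconds: (0.3820, 0.3370, 0.2810)
P(in state III after 3 picoseconds) = 0.3370

0.3370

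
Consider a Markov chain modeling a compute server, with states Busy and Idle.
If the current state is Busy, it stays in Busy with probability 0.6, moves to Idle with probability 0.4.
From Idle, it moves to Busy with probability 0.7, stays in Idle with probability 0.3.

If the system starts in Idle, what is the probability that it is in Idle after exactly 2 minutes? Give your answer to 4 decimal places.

Sum over the intermediate state after 1 minute:
P = P(Idle→Busy)·P(Busy→Idle) + P(Idle→Idle)·P(Idle→Idle)
  = 0.7×0.4 + 0.3×0.3
  = 0.2800 + 0.0900 = 0.3700

0.3700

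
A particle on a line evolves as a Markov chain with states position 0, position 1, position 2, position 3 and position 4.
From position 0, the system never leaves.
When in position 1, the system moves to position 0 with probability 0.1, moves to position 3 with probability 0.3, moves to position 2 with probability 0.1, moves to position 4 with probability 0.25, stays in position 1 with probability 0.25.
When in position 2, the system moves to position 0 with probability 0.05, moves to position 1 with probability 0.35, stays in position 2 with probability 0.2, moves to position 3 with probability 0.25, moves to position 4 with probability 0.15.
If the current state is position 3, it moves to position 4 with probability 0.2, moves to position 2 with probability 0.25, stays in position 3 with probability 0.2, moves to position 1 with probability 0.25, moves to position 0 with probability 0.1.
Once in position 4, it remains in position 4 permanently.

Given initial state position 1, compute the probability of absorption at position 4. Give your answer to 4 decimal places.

Let h(s) be the probability of absorption at position 4 starting from transient state s. Then h(position 4) = 1 and h(position 0) = 0. By first-step analysis:
h(position 1) = 0.1·0 + 0.25·h(position 1) + 0.1·h(position 2) + 0.3·h(position 3) + 0.25·1
h(position 2) = 0.05·0 + 0.35·h(position 1) + 0.2·h(position 2) + 0.25·h(position 3) + 0.15·1
h(position 3) = 0.1·0 + 0.25·h(position 1) + 0.25·h(position 2) + 0.2·h(position 3) + 0.2·1
Solving: h(position 1) = 0.7057, h(position 2) = 0.7129, h(position 3) = 0.6933.
Starting from position 1, the probability is 0.7057.

0.7057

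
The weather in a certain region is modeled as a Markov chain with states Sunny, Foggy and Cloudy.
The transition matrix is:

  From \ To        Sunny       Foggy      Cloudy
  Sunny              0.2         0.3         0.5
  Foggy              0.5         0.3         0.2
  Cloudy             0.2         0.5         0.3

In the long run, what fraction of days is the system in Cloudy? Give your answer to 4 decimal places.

Let the stationary distribution be π with π = πP and π_1 + π_2 + π_3 = 1.
π_1 = 0.2·π_1 + 0.5·π_2 + 0.2·π_3
π_2 = 0.3·π_1 + 0.3·π_2 + 0.5·π_3
Solving with the normalization constraint gives π = (0.3095, 0.3651, 0.3254).
So the stationary probability of Cloudy is 0.3254.

0.3254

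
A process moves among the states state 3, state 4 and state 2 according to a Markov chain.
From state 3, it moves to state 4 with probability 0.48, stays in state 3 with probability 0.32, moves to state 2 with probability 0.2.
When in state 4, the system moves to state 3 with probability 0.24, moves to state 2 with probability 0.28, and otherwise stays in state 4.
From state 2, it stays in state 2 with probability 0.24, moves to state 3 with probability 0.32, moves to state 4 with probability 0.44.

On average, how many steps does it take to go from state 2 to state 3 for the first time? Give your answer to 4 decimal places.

3.5294

Let t(s) be the expected number of steps to first reach state 3 from state s, with t(state 3) = 0. Conditioning on the first step:
t(state 4) = 1 + 0.48·t(state 4) + 0.28·t(state 2)
t(state 2) = 1 + 0.44·t(state 4) + 0.24·t(state 2)
Solving: t(state 4) = 3.8235, t(state 2) = 3.5294.
Expected steps from state 2 to state 3: 3.5294.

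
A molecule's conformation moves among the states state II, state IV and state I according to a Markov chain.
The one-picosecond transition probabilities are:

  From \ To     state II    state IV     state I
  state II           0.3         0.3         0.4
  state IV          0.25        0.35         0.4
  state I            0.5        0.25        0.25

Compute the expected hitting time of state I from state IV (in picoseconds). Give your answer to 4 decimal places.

2.5000

Let t(s) be the expected number of picoseconds to first reach state I from state s, with t(state I) = 0. Conditioning on the first picosecond:
t(state II) = 1 + 0.3·t(state II) + 0.3·t(state IV)
t(state IV) = 1 + 0.25·t(state II) + 0.35·t(state IV)
Solving: t(state II) = 2.5000, t(state IV) = 2.5000.
Expected picoseconds from state IV to state I: 2.5000.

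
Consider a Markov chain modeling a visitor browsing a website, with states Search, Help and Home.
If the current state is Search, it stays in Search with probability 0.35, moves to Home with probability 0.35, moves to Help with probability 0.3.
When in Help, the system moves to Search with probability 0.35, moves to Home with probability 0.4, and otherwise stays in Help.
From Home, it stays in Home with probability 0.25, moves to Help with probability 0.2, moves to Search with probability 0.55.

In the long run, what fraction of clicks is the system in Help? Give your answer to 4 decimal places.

0.2543

Let the stationary distribution be π with π = πP and π_1 + π_2 + π_3 = 1.
π_1 = 0.35·π_1 + 0.35·π_2 + 0.55·π_3
π_2 = 0.3·π_1 + 0.25·π_2 + 0.2·π_3
Solving with the normalization constraint gives π = (0.4159, 0.2543, 0.3297).
So the stationary probability of Help is 0.2543.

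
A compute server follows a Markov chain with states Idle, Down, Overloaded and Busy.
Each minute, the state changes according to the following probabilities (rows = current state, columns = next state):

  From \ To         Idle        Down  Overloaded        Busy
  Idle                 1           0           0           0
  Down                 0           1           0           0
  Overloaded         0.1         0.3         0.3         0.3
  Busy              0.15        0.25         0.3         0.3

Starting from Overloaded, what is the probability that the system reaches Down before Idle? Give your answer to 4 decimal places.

0.7125

Let h(s) be the probability of absorption at Down starting from transient state s. Then h(Down) = 1 and h(Idle) = 0. By first-step analysis:
h(Overloaded) = 0.1·0 + 0.3·1 + 0.3·h(Overloaded) + 0.3·h(Busy)
h(Busy) = 0.15·0 + 0.25·1 + 0.3·h(Overloaded) + 0.3·h(Busy)
Solving: h(Overloaded) = 0.7125, h(Busy) = 0.6625.
Starting from Overloaded, the probability is 0.7125.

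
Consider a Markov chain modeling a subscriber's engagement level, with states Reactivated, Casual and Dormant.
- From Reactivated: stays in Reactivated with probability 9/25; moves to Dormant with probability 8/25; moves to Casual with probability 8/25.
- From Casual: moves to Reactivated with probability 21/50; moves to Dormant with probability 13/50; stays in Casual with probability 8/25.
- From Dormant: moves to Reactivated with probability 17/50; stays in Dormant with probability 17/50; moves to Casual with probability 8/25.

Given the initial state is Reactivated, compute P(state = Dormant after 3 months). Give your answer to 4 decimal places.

0.3069

Propagate the distribution vector 3 months from Reactivated.
After 0 months: (1.0000, 0.0000, 0.0000)
After 1 month: (0.3600, 0.3200, 0.3200)
After 2 months: (0.3728, 0.3200, 0.3072)
After 3 months: (0.3731, 0.3200, 0.3069)
P(in Dormant after 3 months) = 0.3069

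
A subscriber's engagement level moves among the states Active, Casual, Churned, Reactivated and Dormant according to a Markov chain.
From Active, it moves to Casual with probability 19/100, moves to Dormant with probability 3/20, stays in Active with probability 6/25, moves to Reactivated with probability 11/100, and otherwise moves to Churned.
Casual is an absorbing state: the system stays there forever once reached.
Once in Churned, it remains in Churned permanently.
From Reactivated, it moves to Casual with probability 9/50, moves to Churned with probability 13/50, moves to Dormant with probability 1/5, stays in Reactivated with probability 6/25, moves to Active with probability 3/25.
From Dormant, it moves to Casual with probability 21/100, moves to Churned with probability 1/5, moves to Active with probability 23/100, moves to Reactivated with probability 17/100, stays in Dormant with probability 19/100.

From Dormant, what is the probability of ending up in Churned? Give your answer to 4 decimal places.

Let h(s) be the probability of absorption at Churned starting from transient state s. Then h(Churned) = 1 and h(Casual) = 0. By first-step analysis:
h(Active) = 0.24·h(Active) + 0.19·0 + 0.31·1 + 0.11·h(Reactivated) + 0.15·h(Dormant)
h(Reactivated) = 0.12·h(Active) + 0.18·0 + 0.26·1 + 0.24·h(Reactivated) + 0.2·h(Dormant)
h(Dormant) = 0.23·h(Active) + 0.21·0 + 0.2·1 + 0.17·h(Reactivated) + 0.19·h(Dormant)
Solving: h(Active) = 0.5977, h(Reactivated) = 0.5781, h(Dormant) = 0.5380.
Starting from Dormant, the probability is 0.5380.

0.5380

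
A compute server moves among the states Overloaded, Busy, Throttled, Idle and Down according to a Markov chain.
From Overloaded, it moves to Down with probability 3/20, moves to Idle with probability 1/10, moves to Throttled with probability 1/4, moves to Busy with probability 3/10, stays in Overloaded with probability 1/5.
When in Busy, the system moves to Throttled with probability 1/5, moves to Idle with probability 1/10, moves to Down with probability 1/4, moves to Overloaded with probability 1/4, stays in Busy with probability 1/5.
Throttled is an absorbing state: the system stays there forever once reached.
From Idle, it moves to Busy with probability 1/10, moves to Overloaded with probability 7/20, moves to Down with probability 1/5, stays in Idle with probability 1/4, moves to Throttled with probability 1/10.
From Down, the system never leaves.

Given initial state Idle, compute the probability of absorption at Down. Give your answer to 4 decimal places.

Let h(s) be the probability of absorption at Down starting from transient state s. Then h(Down) = 1 and h(Throttled) = 0. By first-step analysis:
h(Overloaded) = 0.2·h(Overloaded) + 0.3·h(Busy) + 0.25·0 + 0.1·h(Idle) + 0.15·1
h(Busy) = 0.25·h(Overloaded) + 0.2·h(Busy) + 0.2·0 + 0.1·h(Idle) + 0.25·1
h(Idle) = 0.35·h(Overloaded) + 0.1·h(Busy) + 0.1·0 + 0.25·h(Idle) + 0.2·1
Solving: h(Overloaded) = 0.4516, h(Busy) = 0.5220, h(Idle) = 0.5470.
Starting from Idle, the probability is 0.5470.

0.5470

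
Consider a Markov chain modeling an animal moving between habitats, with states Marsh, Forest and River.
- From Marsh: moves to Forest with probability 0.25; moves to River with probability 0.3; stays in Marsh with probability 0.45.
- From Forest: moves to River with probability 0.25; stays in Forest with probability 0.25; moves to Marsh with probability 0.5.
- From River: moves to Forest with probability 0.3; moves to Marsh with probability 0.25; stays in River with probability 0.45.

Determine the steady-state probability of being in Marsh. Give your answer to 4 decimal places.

Let the stationary distribution be π with π = πP and π_1 + π_2 + π_3 = 1.
π_1 = 0.45·π_1 + 0.5·π_2 + 0.25·π_3
π_2 = 0.25·π_1 + 0.25·π_2 + 0.3·π_3
Solving with the normalization constraint gives π = (0.3959, 0.2669, 0.3372).
So the stationary probability of Marsh is 0.3959.

0.3959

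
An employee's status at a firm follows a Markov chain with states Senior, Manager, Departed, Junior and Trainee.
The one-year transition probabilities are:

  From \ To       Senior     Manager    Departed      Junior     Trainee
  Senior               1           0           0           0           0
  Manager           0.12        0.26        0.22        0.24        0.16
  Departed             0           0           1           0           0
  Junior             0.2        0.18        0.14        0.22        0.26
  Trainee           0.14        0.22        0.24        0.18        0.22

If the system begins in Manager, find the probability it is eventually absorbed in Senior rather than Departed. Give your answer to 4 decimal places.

Let h(s) be the probability of absorption at Senior starting from transient state s. Then h(Senior) = 1 and h(Departed) = 0. By first-step analysis:
h(Manager) = 0.12·1 + 0.26·h(Manager) + 0.22·0 + 0.24·h(Junior) + 0.16·h(Trainee)
h(Junior) = 0.2·1 + 0.18·h(Manager) + 0.14·0 + 0.22·h(Junior) + 0.26·h(Trainee)
h(Trainee) = 0.14·1 + 0.22·h(Manager) + 0.24·0 + 0.18·h(Junior) + 0.22·h(Trainee)
Solving: h(Manager) = 0.4077, h(Junior) = 0.4861, h(Trainee) = 0.4067.
Starting from Manager, the probability is 0.4077.

0.4077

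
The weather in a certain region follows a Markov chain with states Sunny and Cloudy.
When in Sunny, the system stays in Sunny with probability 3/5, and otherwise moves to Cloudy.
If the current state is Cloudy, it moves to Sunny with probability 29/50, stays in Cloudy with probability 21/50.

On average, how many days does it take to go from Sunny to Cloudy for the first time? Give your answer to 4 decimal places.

2.5000

Let t(s) be the expected number of days to first reach Cloudy from state s, with t(Cloudy) = 0. Conditioning on the first day:
t(Sunny) = 1 + 0.6·t(Sunny)
Solving: t(Sunny) = 2.5000.
Expected days from Sunny to Cloudy: 2.5000.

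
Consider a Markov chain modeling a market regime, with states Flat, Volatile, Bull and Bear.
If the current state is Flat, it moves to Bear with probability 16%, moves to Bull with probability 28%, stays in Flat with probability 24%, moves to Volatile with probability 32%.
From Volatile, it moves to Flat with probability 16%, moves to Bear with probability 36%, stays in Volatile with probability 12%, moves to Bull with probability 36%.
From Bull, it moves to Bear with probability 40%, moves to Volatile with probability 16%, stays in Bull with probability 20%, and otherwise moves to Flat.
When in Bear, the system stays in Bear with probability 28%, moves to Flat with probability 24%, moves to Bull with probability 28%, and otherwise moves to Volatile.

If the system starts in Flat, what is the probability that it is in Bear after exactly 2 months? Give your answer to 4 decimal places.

Propagate the distribution vector 2 months from Flat.
After 0 months: (1.0000, 0.0000, 0.0000, 0.0000)
After 1 month: (0.2400, 0.3200, 0.2800, 0.1600)
After 2 months: (0.2144, 0.1920, 0.2832, 0.3104)
P(in Bear after 2 months) = 0.3104

0.3104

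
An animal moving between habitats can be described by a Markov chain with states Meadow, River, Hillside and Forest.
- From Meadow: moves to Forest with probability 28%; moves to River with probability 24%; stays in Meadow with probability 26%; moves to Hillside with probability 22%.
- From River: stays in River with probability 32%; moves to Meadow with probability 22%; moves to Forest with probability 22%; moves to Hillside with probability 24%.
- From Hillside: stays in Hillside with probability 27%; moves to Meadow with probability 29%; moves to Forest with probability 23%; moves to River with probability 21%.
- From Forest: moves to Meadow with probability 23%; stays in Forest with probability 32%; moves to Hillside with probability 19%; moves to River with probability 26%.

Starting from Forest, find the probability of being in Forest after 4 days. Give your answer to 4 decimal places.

0.2636

Propagate the distribution vector 4 days from Forest.
After 0 days: (0.0000, 0.0000, 0.0000, 1.0000)
After 1 day: (0.2300, 0.2600, 0.1900, 0.3200)
After 2 days: (0.2457, 0.2615, 0.2251, 0.2677)
After 3 days: (0.2483, 0.2595, 0.2285, 0.2638)
After 4 days: (0.2486, 0.2592, 0.2287, 0.2636)
P(in Forest after 4 days) = 0.2636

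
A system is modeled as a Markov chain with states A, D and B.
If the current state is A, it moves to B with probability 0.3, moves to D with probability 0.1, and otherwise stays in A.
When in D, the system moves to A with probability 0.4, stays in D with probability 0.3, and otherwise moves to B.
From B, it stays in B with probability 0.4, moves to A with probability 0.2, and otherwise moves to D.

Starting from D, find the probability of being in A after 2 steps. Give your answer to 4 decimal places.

0.4200

Sum over the intermediate state after 1 step:
P = P(D→A)·P(A→A) + P(D→D)·P(D→A) + P(D→B)·P(B→A)
  = 0.4×0.6 + 0.3×0.4 + 0.3×0.2
  = 0.2400 + 0.1200 + 0.0600 = 0.4200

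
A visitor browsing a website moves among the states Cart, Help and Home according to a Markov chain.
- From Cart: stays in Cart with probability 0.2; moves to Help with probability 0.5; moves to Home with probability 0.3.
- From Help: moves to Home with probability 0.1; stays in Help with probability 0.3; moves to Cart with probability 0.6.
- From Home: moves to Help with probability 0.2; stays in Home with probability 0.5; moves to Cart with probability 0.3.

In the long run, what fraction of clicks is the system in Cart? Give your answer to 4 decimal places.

0.3667

Let the stationary distribution be π with π = πP and π_1 + π_2 + π_3 = 1.
π_1 = 0.2·π_1 + 0.6·π_2 + 0.3·π_3
π_2 = 0.5·π_1 + 0.3·π_2 + 0.2·π_3
Solving with the normalization constraint gives π = (0.3667, 0.3444, 0.2889).
So the stationary probability of Cart is 0.3667.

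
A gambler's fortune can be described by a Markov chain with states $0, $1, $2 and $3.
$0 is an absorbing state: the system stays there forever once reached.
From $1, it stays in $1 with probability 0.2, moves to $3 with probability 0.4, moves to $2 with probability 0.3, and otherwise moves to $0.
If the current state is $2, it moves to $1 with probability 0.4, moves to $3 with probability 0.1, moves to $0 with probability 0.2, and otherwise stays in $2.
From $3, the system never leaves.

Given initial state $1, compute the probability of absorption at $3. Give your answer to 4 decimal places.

0.7045

Let h(s) be the probability of absorption at $3 starting from transient state s. Then h($3) = 1 and h($0) = 0. By first-step analysis:
h($1) = 0.1·0 + 0.2·h($1) + 0.3·h($2) + 0.4·1
h($2) = 0.2·0 + 0.4·h($1) + 0.3·h($2) + 0.1·1
Solving: h($1) = 0.7045, h($2) = 0.5455.
Starting from $1, the probability is 0.7045.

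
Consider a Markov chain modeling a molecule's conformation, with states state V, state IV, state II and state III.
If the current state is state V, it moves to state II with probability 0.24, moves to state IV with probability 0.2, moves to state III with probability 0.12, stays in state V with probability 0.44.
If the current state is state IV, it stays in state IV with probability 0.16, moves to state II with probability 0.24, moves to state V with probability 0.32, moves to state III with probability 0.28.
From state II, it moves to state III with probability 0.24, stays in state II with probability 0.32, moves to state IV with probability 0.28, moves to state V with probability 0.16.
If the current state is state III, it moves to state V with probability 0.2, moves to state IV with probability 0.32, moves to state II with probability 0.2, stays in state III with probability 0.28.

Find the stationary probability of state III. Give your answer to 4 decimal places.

0.2240

Let the stationary distribution be π with π = πP and π_1 + π_2 + π_3 + π_4 = 1.
π_1 = 0.44·π_1 + 0.32·π_2 + 0.16·π_3 + 0.2·π_4
π_2 = 0.2·π_1 + 0.16·π_2 + 0.28·π_3 + 0.32·π_4
π_3 = 0.24·π_1 + 0.24·π_2 + 0.32·π_3 + 0.2·π_4
Solving with the normalization constraint gives π = (0.2874, 0.2375, 0.2511, 0.2240).
So the stationary probability of state III is 0.2240.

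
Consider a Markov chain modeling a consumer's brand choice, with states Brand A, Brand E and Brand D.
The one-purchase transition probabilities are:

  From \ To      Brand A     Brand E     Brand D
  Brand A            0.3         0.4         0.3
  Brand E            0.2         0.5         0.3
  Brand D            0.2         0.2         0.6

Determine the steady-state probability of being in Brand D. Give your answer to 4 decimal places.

Let the stationary distribution be π with π = πP and π_1 + π_2 + π_3 = 1.
π_1 = 0.3·π_1 + 0.2·π_2 + 0.2·π_3
π_2 = 0.4·π_1 + 0.5·π_2 + 0.2·π_3
Solving with the normalization constraint gives π = (0.2222, 0.3492, 0.4286).
So the stationary probability of Brand D is 0.4286.

0.4286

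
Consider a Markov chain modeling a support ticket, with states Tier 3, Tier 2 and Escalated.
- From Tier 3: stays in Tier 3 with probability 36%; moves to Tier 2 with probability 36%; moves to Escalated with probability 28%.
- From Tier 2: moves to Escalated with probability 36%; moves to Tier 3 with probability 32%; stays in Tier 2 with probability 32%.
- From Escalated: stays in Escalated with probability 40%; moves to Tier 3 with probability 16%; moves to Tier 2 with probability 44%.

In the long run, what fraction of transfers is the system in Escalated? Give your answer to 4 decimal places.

0.3521

Let the stationary distribution be π with π = πP and π_1 + π_2 + π_3 = 1.
π_1 = 0.36·π_1 + 0.32·π_2 + 0.16·π_3
π_2 = 0.36·π_1 + 0.32·π_2 + 0.44·π_3
Solving with the normalization constraint gives π = (0.2746, 0.3732, 0.3521).
So the stationary probability of Escalated is 0.3521.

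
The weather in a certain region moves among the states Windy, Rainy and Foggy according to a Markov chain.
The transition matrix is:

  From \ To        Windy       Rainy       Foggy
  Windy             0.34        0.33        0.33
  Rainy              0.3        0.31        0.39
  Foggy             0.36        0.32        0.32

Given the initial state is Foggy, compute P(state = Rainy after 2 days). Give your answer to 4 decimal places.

0.3204

Sum over the intermediate state after 1 day:
P = P(Foggy→Windy)·P(Windy→Rainy) + P(Foggy→Rainy)·P(Rainy→Rainy) + P(Foggy→Foggy)·P(Foggy→Rainy)
  = 0.36×0.33 + 0.32×0.31 + 0.32×0.32
  = 0.1188 + 0.0992 + 0.1024 = 0.3204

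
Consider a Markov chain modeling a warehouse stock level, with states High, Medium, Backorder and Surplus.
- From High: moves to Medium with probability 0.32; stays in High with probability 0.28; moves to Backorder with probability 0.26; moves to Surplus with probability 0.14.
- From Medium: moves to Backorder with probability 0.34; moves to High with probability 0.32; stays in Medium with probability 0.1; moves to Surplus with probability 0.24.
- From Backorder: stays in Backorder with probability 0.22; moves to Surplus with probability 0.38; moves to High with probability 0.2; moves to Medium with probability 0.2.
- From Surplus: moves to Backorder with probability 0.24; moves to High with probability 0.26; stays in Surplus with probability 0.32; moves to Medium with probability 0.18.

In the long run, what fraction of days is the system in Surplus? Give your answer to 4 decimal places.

0.2721

Let the stationary distribution be π with π = πP and π_1 + π_2 + π_3 + π_4 = 1.
π_1 = 0.28·π_1 + 0.32·π_2 + 0.2·π_3 + 0.26·π_4
π_2 = 0.32·π_1 + 0.1·π_2 + 0.2·π_3 + 0.18·π_4
π_3 = 0.26·π_1 + 0.34·π_2 + 0.22·π_3 + 0.24·π_4
Solving with the normalization constraint gives π = (0.2619, 0.2054, 0.2606, 0.2721).
So the stationary probability of Surplus is 0.2721.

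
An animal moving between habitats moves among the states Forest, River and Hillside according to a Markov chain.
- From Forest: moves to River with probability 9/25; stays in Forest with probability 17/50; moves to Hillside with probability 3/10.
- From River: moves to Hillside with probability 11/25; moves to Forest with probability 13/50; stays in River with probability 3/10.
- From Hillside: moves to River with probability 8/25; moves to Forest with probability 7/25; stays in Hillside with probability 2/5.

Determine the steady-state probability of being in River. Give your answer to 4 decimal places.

Let the stationary distribution be π with π = πP and π_1 + π_2 + π_3 = 1.
π_1 = 0.34·π_1 + 0.26·π_2 + 0.28·π_3
π_2 = 0.36·π_1 + 0.3·π_2 + 0.32·π_3
Solving with the normalization constraint gives π = (0.2910, 0.3251, 0.3839).
So the stationary probability of River is 0.3251.

0.3251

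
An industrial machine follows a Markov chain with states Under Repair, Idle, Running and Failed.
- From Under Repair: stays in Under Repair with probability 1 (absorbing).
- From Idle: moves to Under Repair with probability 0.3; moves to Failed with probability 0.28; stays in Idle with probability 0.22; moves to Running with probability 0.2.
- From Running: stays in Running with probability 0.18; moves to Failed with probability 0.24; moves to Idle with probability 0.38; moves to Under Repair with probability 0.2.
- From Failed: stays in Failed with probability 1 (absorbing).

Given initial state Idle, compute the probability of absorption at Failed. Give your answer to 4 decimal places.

0.4925

Let h(s) be the probability of absorption at Failed starting from transient state s. Then h(Failed) = 1 and h(Under Repair) = 0. By first-step analysis:
h(Idle) = 0.3·0 + 0.22·h(Idle) + 0.2·h(Running) + 0.28·1
h(Running) = 0.2·0 + 0.38·h(Idle) + 0.18·h(Running) + 0.24·1
Solving: h(Idle) = 0.4925, h(Running) = 0.5209.
Starting from Idle, the probability is 0.4925.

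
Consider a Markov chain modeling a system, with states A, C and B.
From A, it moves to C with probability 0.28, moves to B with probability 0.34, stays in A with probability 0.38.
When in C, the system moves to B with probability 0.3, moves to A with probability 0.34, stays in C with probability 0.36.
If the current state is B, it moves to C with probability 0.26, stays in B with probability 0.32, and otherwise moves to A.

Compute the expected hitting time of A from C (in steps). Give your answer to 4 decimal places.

Let t(s) be the expected number of steps to first reach A from state s, with t(A) = 0. Conditioning on the first step:
t(C) = 1 + 0.36·t(C) + 0.3·t(B)
t(B) = 1 + 0.26·t(C) + 0.32·t(B)
Solving: t(C) = 2.7436, t(B) = 2.5196.
Expected steps from C to A: 2.7436.

2.7436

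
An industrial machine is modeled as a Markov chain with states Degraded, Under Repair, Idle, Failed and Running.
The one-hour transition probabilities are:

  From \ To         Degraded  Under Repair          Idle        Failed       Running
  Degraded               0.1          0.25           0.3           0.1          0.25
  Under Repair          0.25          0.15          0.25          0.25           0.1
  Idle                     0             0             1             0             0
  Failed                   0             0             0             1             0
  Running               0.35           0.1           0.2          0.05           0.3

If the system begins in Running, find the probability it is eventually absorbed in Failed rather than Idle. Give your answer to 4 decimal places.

Let h(s) be the probability of absorption at Failed starting from transient state s. Then h(Failed) = 1 and h(Idle) = 0. By first-step analysis:
h(Degraded) = 0.1·h(Degraded) + 0.25·h(Under Repair) + 0.3·0 + 0.1·1 + 0.25·h(Running)
h(Under Repair) = 0.25·h(Degraded) + 0.15·h(Under Repair) + 0.25·0 + 0.25·1 + 0.1·h(Running)
h(Running) = 0.35·h(Degraded) + 0.1·h(Under Repair) + 0.2·0 + 0.05·1 + 0.3·h(Running)
Solving: h(Degraded) = 0.3060, h(Under Repair) = 0.4175, h(Running) = 0.2841.
Starting from Running, the probability is 0.2841.

0.2841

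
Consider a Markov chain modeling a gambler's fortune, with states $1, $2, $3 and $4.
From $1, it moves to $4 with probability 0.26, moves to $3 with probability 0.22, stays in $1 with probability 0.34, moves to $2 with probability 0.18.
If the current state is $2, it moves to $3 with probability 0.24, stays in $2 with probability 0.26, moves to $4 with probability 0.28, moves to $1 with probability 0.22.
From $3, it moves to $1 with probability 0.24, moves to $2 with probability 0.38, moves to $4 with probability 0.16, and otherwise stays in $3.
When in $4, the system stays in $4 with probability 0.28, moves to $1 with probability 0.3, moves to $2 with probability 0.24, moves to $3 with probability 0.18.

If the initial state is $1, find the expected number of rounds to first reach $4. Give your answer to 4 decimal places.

Let t(s) be the expected number of rounds to first reach $4 from state s, with t($4) = 0. Conditioning on the first round:
t($1) = 1 + 0.34·t($1) + 0.18·t($2) + 0.22·t($3)
t($2) = 1 + 0.22·t($1) + 0.26·t($2) + 0.24·t($3)
t($3) = 1 + 0.24·t($1) + 0.38·t($2) + 0.22·t($3)
Solving: t($1) = 4.1254, t($2) = 4.0443, t($3) = 4.5217.
Expected rounds from $1 to $4: 4.1254.

4.1254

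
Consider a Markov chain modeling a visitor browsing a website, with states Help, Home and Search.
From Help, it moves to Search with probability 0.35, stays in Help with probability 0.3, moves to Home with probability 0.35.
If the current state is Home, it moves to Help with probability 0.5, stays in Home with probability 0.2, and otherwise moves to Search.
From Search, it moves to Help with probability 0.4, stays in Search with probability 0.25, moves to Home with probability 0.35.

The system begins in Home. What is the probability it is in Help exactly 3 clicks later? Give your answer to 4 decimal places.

0.3950

Propagate the distribution vector 3 clicks from Home.
After 0 clicks: (0.0000, 1.0000, 0.0000)
After 1 click: (0.5000, 0.2000, 0.3000)
After 2 clicks: (0.3700, 0.3200, 0.3100)
After 3 clicks: (0.3950, 0.3020, 0.3030)
P(in Help after 3 clicks) = 0.3950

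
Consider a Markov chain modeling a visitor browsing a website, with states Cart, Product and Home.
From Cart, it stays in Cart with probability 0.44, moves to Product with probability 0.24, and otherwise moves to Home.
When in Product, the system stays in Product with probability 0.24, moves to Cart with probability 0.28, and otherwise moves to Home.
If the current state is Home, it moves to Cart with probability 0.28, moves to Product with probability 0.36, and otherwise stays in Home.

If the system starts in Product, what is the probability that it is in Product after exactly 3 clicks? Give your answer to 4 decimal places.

Propagate the distribution vector 3 clicks from Product.
After 0 clicks: (0.0000, 1.0000, 0.0000)
After 1 click: (0.2800, 0.2400, 0.4800)
After 2 clicks: (0.3248, 0.2976, 0.3776)
After 3 clicks: (0.3320, 0.2853, 0.3827)
P(in Product after 3 clicks) = 0.2853

0.2853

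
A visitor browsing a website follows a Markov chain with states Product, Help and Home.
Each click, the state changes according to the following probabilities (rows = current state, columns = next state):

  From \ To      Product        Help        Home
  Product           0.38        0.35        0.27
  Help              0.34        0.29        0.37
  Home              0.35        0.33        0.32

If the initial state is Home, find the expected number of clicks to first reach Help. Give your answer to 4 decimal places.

Let t(s) be the expected number of clicks to first reach Help from state s, with t(Help) = 0. Conditioning on the first click:
t(Product) = 1 + 0.38·t(Product) + 0.27·t(Home)
t(Home) = 1 + 0.35·t(Product) + 0.32·t(Home)
Solving: t(Product) = 2.9043, t(Home) = 2.9655.
Expected clicks from Home to Help: 2.9655.

2.9655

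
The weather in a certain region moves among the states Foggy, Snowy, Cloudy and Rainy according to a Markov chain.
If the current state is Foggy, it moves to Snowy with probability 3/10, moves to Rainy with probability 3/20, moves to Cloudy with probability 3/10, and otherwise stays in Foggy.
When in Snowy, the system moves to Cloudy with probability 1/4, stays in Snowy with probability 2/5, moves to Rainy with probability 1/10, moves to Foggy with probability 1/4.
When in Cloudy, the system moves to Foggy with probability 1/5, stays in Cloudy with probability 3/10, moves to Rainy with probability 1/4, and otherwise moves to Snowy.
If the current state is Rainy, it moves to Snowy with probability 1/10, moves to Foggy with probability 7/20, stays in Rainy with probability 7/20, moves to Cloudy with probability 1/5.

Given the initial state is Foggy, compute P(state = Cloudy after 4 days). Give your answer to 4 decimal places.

Propagate the distribution vector 4 days from Foggy.
After 0 days: (1.0000, 0.0000, 0.0000, 0.0000)
After 1 day: (0.2500, 0.3000, 0.3000, 0.1500)
After 2 days: (0.2500, 0.2850, 0.2700, 0.1950)
After 3 days: (0.2560, 0.2760, 0.2663, 0.2018)
After 4 days: (0.2569, 0.2739, 0.2660, 0.2032)
P(in Cloudy after 4 days) = 0.2660

0.2660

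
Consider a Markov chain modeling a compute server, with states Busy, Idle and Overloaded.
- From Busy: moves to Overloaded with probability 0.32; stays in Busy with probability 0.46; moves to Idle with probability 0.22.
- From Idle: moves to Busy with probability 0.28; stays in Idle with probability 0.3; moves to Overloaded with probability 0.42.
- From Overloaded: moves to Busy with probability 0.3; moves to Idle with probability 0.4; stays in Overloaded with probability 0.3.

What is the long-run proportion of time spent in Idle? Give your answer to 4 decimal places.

Let the stationary distribution be π with π = πP and π_1 + π_2 + π_3 = 1.
π_1 = 0.46·π_1 + 0.28·π_2 + 0.3·π_3
π_2 = 0.22·π_1 + 0.3·π_2 + 0.4·π_3
Solving with the normalization constraint gives π = (0.3498, 0.3064, 0.3438).
So the stationary probability of Idle is 0.3064.

0.3064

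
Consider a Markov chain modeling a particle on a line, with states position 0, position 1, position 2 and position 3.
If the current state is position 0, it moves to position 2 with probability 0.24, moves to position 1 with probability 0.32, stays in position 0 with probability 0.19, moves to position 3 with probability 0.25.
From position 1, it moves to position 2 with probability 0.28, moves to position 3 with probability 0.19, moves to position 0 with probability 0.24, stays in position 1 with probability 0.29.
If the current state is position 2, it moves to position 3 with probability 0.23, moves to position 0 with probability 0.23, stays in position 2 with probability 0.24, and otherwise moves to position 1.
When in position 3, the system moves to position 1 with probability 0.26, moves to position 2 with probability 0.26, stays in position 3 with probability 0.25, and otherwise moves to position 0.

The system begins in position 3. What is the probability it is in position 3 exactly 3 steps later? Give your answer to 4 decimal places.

Propagate the distribution vector 3 steps from position 3.
After 0 steps: (0.0000, 0.0000, 0.0000, 1.0000)
After 1 step: (0.2300, 0.2600, 0.2600, 0.2500)
After 2 steps: (0.2234, 0.2920, 0.2554, 0.2292)
After 3 steps: (0.2240, 0.2924, 0.2563, 0.2274)
P(in position 3 after 3 steps) = 0.2274

0.2274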